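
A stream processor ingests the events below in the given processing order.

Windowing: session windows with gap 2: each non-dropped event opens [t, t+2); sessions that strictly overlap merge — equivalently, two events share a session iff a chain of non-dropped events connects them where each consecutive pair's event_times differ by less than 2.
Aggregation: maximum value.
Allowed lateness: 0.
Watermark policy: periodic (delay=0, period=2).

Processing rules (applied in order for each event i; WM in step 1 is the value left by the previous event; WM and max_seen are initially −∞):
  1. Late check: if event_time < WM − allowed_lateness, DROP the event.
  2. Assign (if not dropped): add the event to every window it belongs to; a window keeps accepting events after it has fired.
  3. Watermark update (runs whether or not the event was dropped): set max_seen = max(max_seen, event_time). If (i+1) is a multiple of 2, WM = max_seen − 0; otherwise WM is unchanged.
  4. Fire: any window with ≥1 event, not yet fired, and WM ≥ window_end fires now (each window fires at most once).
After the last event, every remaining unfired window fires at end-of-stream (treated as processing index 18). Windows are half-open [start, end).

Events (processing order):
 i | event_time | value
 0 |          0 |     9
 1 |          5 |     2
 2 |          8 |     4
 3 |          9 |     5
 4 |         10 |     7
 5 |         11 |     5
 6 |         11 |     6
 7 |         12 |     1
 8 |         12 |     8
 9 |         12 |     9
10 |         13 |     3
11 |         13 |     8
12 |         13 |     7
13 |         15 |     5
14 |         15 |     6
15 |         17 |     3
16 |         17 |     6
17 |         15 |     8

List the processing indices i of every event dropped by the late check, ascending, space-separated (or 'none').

i=0 t=0 v=9: → [0,2); WM=−∞
i=1 t=5 v=2: → [5,7); WM=5
i=2 t=8 v=4: → [8,10); WM=5
i=3 t=9 v=5: → [8,11); WM=9
i=4 t=10 v=7: → [8,12); WM=9
i=5 t=11 v=5: → [8,13); WM=11
i=6 t=11 v=6: → [8,13); WM=11
i=7 t=12 v=1: → [8,14); WM=12
i=8 t=12 v=8: → [8,14); WM=12
i=9 t=12 v=9: → [8,14); WM=12
i=10 t=13 v=3: → [8,15); WM=12
i=11 t=13 v=8: → [8,15); WM=13
i=12 t=13 v=7: → [8,15); WM=13
i=13 t=15 v=5: → [15,17); WM=15
i=14 t=15 v=6: → [15,17); WM=15
i=15 t=17 v=3: → [17,19); WM=17
i=16 t=17 v=6: → [17,19); WM=17
i=17 t=15 v=8: DROP (t<17-0); WM=17

17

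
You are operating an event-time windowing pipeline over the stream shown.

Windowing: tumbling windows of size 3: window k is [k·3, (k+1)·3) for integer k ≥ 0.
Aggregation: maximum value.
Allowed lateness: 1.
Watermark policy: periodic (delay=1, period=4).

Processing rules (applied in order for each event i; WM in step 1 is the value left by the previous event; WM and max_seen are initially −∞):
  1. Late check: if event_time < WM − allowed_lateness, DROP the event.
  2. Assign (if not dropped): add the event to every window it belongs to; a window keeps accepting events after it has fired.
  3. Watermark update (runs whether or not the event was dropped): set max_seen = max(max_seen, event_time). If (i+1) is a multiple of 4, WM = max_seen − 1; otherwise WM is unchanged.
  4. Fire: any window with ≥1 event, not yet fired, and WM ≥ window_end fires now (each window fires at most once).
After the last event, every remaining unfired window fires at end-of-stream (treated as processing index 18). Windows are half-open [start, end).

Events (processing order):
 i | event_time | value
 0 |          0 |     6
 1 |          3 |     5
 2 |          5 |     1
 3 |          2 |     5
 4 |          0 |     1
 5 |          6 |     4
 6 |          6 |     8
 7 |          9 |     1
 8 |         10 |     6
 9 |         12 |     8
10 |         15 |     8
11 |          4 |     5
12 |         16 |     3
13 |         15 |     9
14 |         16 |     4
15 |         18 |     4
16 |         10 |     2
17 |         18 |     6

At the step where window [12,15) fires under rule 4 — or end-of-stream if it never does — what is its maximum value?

8

i=0 t=0 v=6: → [0,3); WM=−∞
i=1 t=3 v=5: → [3,6); WM=−∞
i=2 t=5 v=1: → [3,6); WM=−∞
i=3 t=2 v=5: → [0,3); WM=4; [0,3) fires=6
i=4 t=0 v=1: DROP (t<4-1); WM=4
i=5 t=6 v=4: → [6,9); WM=4
i=6 t=6 v=8: → [6,9); WM=4
i=7 t=9 v=1: → [9,12); WM=8; [3,6) fires=5
i=8 t=10 v=6: → [9,12); WM=8
i=9 t=12 v=8: → [12,15); WM=8
i=10 t=15 v=8: → [15,18); WM=8
i=11 t=4 v=5: DROP (t<8-1); WM=14; [6,9) fires=8 [9,12) fires=6
i=12 t=16 v=3: → [15,18); WM=14
i=13 t=15 v=9: → [15,18); WM=14
i=14 t=16 v=4: → [15,18); WM=14
i=15 t=18 v=4: → [18,21); WM=17; [12,15) fires=8
i=16 t=10 v=2: DROP (t<17-1); WM=17
i=17 t=18 v=6: → [18,21); WM=17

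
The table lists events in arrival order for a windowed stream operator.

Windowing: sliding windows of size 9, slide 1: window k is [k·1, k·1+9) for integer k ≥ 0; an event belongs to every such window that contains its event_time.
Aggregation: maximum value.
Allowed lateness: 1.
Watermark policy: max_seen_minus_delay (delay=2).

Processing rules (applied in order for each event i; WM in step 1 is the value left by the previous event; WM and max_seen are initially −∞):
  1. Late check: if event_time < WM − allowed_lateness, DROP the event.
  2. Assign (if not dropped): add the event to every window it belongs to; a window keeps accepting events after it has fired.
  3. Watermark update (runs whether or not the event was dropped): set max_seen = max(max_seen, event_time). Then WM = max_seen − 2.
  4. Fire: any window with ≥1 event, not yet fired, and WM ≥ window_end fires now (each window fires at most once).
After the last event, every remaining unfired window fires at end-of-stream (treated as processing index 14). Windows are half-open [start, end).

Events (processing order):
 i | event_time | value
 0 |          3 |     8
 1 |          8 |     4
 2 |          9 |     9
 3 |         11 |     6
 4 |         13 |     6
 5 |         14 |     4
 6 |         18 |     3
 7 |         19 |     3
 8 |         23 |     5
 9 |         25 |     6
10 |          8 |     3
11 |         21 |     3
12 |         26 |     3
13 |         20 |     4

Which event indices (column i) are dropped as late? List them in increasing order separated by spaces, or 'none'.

10 11 13

i=0 t=3 v=8: → [3,12),[2,11),[1,10),[0,9); WM=1
i=1 t=8 v=4: → [8,17),[7,16),[6,15),[5,14),[4,13),[3,12),[2,11),[1,10),[0,9); WM=6
i=2 t=9 v=9: → [9,18),[8,17),[7,16),[6,15),[5,14),[4,13),[3,12),[2,11),[1,10); WM=7
i=3 t=11 v=6: → [11,20),[10,19),[9,18),[8,17),[7,16),[6,15),[5,14),[4,13),[3,12); WM=9; [0,9) fires=8
i=4 t=13 v=6: → [13,22),[12,21),[11,20),[10,19),[9,18),[8,17),[7,16),[6,15),[5,14); WM=11; [1,10) fires=9 [2,11) fires=9
i=5 t=14 v=4: → [14,23),[13,22),[12,21),[11,20),[10,19),[9,18),[8,17),[7,16),[6,15); WM=12; [3,12) fires=9
i=6 t=18 v=3: → [18,27),[17,26),[16,25),[15,24),[14,23),[13,22),[12,21),[11,20),[10,19); WM=16; [4,13) fires=9 [5,14) fires=9 [6,15) fires=9 [7,16) fires=9
i=7 t=19 v=3: → [19,28),[18,27),[17,26),[16,25),[15,24),[14,23),[13,22),[12,21),[11,20); WM=17; [8,17) fires=9
i=8 t=23 v=5: → [23,32),[22,31),[21,30),[20,29),[19,28),[18,27),[17,26),[16,25),[15,24); WM=21; [9,18) fires=9 [10,19) fires=6 [11,20) fires=6 [12,21) fires=6
i=9 t=25 v=6: → [25,34),[24,33),[23,32),[22,31),[21,30),[20,29),[19,28),[18,27),[17,26); WM=23; [13,22) fires=6 [14,23) fires=4
i=10 t=8 v=3: DROP (t<23-1); WM=23
i=11 t=21 v=3: DROP (t<23-1); WM=23
i=12 t=26 v=3: → [26,35),[25,34),[24,33),[23,32),[22,31),[21,30),[20,29),[19,28),[18,27); WM=24; [15,24) fires=5
i=13 t=20 v=4: DROP (t<24-1); WM=24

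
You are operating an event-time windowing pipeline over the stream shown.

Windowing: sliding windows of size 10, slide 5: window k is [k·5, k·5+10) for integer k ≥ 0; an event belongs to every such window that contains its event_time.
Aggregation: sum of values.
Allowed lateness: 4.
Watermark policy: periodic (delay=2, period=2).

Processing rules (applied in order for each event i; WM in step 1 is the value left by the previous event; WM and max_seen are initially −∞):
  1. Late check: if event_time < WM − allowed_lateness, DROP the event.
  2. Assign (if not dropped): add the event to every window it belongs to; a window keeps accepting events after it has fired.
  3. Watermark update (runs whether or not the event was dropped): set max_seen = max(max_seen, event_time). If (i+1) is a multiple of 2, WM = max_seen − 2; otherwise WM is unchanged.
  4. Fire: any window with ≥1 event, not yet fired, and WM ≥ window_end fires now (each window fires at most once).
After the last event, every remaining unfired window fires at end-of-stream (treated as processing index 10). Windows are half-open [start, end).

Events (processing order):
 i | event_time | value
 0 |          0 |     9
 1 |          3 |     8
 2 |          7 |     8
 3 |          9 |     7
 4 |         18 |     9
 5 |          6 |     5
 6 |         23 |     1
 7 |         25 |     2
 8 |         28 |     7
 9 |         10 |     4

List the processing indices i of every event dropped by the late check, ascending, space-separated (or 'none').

i=0 t=0 v=9: → [0,10); WM=−∞
i=1 t=3 v=8: → [0,10); WM=1
i=2 t=7 v=8: → [5,15),[0,10); WM=1
i=3 t=9 v=7: → [5,15),[0,10); WM=7
i=4 t=18 v=9: → [15,25),[10,20); WM=7
i=5 t=6 v=5: → [5,15),[0,10); WM=16; [0,10) fires=37 [5,15) fires=20
i=6 t=23 v=1: → [20,30),[15,25); WM=16
i=7 t=25 v=2: → [25,35),[20,30); WM=23; [10,20) fires=9
i=8 t=28 v=7: → [25,35),[20,30); WM=23
i=9 t=10 v=4: DROP (t<23-4); WM=26; [15,25) fires=10

9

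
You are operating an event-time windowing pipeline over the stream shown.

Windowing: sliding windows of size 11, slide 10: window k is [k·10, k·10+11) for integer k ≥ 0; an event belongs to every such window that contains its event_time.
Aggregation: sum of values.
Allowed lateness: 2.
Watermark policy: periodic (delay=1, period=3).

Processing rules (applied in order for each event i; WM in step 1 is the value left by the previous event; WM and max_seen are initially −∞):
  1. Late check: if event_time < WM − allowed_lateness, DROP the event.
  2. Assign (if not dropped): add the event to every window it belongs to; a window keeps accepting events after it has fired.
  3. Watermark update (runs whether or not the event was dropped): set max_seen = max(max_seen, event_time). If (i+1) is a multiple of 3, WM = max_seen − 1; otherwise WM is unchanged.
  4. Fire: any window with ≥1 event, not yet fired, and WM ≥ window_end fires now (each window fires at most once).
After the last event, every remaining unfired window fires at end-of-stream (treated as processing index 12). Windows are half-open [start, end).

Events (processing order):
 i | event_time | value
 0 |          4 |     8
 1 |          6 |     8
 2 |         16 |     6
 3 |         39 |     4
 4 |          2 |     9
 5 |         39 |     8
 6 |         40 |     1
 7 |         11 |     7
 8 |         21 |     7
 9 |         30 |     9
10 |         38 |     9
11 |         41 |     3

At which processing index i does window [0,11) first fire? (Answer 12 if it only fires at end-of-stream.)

2

i=0 t=4 v=8: → [0,11); WM=−∞
i=1 t=6 v=8: → [0,11); WM=−∞
i=2 t=16 v=6: → [10,21); WM=15; [0,11) fires=16
i=3 t=39 v=4: → [30,41); WM=15
i=4 t=2 v=9: DROP (t<15-2); WM=15
i=5 t=39 v=8: → [30,41); WM=38; [10,21) fires=6
i=6 t=40 v=1: → [40,51),[30,41); WM=38
i=7 t=11 v=7: DROP (t<38-2); WM=38
i=8 t=21 v=7: DROP (t<38-2); WM=39
i=9 t=30 v=9: DROP (t<39-2); WM=39
i=10 t=38 v=9: → [30,41); WM=39
i=11 t=41 v=3: → [40,51); WM=40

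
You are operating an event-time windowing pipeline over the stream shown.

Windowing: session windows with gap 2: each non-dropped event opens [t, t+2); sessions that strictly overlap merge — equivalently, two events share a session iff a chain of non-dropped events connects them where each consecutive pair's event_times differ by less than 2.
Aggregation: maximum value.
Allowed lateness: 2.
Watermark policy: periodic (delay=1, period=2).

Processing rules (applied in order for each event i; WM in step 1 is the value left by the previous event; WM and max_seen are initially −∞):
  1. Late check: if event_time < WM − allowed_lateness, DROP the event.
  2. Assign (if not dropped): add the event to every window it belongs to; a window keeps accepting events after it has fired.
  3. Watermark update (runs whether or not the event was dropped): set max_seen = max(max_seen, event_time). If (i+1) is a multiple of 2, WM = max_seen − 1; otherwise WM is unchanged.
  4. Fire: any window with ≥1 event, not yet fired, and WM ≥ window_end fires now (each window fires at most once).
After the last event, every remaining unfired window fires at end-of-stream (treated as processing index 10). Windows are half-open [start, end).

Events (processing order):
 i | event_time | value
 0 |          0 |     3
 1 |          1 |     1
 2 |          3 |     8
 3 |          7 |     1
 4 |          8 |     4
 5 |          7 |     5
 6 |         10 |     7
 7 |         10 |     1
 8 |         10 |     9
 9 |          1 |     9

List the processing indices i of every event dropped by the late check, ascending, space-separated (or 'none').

i=0 t=0 v=3: → [0,2); WM=−∞
i=1 t=1 v=1: → [0,3); WM=0
i=2 t=3 v=8: → [3,5); WM=0
i=3 t=7 v=1: → [7,9); WM=6
i=4 t=8 v=4: → [7,10); WM=6
i=5 t=7 v=5: → [7,10); WM=7
i=6 t=10 v=7: → [10,12); WM=7
i=7 t=10 v=1: → [10,12); WM=9
i=8 t=10 v=9: → [10,12); WM=9
i=9 t=1 v=9: DROP (t<9-2); WM=9

9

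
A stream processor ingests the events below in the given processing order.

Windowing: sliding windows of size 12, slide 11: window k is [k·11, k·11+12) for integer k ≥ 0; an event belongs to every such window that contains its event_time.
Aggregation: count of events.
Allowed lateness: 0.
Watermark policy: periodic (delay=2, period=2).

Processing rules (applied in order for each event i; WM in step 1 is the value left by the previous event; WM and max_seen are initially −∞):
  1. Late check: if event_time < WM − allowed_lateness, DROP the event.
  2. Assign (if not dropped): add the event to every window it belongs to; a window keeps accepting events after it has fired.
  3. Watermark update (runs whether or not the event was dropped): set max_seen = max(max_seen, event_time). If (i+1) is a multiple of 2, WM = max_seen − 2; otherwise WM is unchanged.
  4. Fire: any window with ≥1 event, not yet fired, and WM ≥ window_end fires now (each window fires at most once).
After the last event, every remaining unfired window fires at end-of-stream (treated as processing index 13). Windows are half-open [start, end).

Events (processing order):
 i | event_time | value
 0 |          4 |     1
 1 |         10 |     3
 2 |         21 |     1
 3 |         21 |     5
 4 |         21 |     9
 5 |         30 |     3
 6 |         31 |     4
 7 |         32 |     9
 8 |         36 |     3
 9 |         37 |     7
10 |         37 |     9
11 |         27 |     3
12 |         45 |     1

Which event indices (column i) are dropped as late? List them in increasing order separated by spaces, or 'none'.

11

i=0 t=4 v=1: → [0,12); WM=−∞
i=1 t=10 v=3: → [0,12); WM=8
i=2 t=21 v=1: → [11,23); WM=8
i=3 t=21 v=5: → [11,23); WM=19; [0,12) fires=2
i=4 t=21 v=9: → [11,23); WM=19
i=5 t=30 v=3: → [22,34); WM=28; [11,23) fires=3
i=6 t=31 v=4: → [22,34); WM=28
i=7 t=32 v=9: → [22,34); WM=30
i=8 t=36 v=3: → [33,45); WM=30
i=9 t=37 v=7: → [33,45); WM=35; [22,34) fires=3
i=10 t=37 v=9: → [33,45); WM=35
i=11 t=27 v=3: DROP (t<35-0); WM=35
i=12 t=45 v=1: → [44,56); WM=35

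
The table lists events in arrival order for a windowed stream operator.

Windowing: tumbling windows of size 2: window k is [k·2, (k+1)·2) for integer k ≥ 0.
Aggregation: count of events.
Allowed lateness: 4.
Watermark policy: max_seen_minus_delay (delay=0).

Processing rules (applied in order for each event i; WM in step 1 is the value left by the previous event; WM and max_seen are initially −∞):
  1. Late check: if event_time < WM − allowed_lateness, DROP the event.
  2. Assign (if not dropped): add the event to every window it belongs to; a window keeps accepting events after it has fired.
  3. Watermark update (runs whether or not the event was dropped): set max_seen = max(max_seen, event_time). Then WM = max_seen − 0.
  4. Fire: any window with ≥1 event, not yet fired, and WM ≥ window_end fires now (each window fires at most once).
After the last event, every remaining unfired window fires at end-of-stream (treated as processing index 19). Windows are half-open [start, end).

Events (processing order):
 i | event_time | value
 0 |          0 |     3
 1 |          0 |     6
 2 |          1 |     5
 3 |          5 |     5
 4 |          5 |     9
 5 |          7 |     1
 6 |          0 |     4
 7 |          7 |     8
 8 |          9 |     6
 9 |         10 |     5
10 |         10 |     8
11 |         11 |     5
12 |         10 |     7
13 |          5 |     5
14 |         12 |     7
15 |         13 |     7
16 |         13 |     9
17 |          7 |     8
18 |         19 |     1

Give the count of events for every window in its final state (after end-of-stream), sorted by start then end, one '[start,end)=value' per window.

i=0 t=0 v=3: → [0,2); WM=0
i=1 t=0 v=6: → [0,2); WM=0
i=2 t=1 v=5: → [0,2); WM=1
i=3 t=5 v=5: → [4,6); WM=5; [0,2) fires=3
i=4 t=5 v=9: → [4,6); WM=5
i=5 t=7 v=1: → [6,8); WM=7; [4,6) fires=2
i=6 t=0 v=4: DROP (t<7-4); WM=7
i=7 t=7 v=8: → [6,8); WM=7
i=8 t=9 v=6: → [8,10); WM=9; [6,8) fires=2
i=9 t=10 v=5: → [10,12); WM=10; [8,10) fires=1
i=10 t=10 v=8: → [10,12); WM=10
i=11 t=11 v=5: → [10,12); WM=11
i=12 t=10 v=7: → [10,12); WM=11
i=13 t=5 v=5: DROP (t<11-4); WM=11
i=14 t=12 v=7: → [12,14); WM=12; [10,12) fires=4
i=15 t=13 v=7: → [12,14); WM=13
i=16 t=13 v=9: → [12,14); WM=13
i=17 t=7 v=8: DROP (t<13-4); WM=13
i=18 t=19 v=1: → [18,20); WM=19; [12,14) fires=3

[0,2)=3 [4,6)=2 [6,8)=2 [8,10)=1 [10,12)=4 [12,14)=3 [18,20)=1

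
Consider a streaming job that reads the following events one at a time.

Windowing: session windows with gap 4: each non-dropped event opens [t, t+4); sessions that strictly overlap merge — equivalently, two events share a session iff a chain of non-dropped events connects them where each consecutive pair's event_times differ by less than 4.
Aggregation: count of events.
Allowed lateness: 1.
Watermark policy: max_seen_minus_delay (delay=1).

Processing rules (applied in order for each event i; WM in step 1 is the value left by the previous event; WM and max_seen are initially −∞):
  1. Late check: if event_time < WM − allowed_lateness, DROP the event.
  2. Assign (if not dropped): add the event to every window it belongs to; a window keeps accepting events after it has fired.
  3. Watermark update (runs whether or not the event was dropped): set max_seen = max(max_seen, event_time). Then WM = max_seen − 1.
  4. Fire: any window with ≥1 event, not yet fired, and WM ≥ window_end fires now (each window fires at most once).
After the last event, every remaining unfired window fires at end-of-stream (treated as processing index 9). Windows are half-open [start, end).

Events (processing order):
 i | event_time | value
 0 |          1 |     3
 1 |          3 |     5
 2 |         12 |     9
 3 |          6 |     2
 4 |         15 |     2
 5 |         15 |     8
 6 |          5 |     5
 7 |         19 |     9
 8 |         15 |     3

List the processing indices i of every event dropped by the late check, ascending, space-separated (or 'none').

i=0 t=1 v=3: → [1,5); WM=0
i=1 t=3 v=5: → [1,7); WM=2
i=2 t=12 v=9: → [12,16); WM=11
i=3 t=6 v=2: DROP (t<11-1); WM=11
i=4 t=15 v=2: → [12,19); WM=14
i=5 t=15 v=8: → [12,19); WM=14
i=6 t=5 v=5: DROP (t<14-1); WM=14
i=7 t=19 v=9: → [19,23); WM=18
i=8 t=15 v=3: DROP (t<18-1); WM=18

3 6 8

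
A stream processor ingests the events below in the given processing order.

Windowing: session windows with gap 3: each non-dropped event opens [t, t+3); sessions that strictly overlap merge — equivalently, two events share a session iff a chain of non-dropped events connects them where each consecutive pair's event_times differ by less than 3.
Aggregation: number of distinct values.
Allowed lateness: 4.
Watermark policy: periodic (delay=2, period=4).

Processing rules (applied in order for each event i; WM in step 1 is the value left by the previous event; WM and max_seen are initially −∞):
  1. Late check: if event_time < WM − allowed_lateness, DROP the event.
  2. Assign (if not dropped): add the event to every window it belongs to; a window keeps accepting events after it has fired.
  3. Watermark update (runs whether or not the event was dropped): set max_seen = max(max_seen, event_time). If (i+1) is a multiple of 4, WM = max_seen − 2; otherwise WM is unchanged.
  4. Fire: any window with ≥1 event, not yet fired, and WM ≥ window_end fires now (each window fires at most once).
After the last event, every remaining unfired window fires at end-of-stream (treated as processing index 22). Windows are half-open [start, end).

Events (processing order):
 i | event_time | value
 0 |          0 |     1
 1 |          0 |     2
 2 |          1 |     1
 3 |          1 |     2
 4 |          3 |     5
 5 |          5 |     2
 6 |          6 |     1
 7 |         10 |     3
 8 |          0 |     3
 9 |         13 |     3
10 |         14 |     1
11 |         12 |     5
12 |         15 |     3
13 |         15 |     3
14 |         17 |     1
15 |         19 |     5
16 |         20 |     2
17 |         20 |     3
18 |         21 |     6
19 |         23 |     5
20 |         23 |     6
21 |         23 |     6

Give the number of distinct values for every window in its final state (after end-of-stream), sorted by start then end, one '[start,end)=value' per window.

[0,9)=3 [10,26)=5

i=0 t=0 v=1: → [0,3); WM=−∞
i=1 t=0 v=2: → [0,3); WM=−∞
i=2 t=1 v=1: → [0,4); WM=−∞
i=3 t=1 v=2: → [0,4); WM=-1
i=4 t=3 v=5: → [0,6); WM=-1
i=5 t=5 v=2: → [0,8); WM=-1
i=6 t=6 v=1: → [0,9); WM=-1
i=7 t=10 v=3: → [10,13); WM=8
i=8 t=0 v=3: DROP (t<8-4); WM=8
i=9 t=13 v=3: → [13,16); WM=8
i=10 t=14 v=1: → [13,17); WM=8
i=11 t=12 v=5: → [10,17); WM=12
i=12 t=15 v=3: → [10,18); WM=12
i=13 t=15 v=3: → [10,18); WM=12
i=14 t=17 v=1: → [10,20); WM=12
i=15 t=19 v=5: → [10,22); WM=17
i=16 t=20 v=2: → [10,23); WM=17
i=17 t=20 v=3: → [10,23); WM=17
i=18 t=21 v=6: → [10,24); WM=17
i=19 t=23 v=5: → [10,26); WM=21
i=20 t=23 v=6: → [10,26); WM=21
i=21 t=23 v=6: → [10,26); WM=21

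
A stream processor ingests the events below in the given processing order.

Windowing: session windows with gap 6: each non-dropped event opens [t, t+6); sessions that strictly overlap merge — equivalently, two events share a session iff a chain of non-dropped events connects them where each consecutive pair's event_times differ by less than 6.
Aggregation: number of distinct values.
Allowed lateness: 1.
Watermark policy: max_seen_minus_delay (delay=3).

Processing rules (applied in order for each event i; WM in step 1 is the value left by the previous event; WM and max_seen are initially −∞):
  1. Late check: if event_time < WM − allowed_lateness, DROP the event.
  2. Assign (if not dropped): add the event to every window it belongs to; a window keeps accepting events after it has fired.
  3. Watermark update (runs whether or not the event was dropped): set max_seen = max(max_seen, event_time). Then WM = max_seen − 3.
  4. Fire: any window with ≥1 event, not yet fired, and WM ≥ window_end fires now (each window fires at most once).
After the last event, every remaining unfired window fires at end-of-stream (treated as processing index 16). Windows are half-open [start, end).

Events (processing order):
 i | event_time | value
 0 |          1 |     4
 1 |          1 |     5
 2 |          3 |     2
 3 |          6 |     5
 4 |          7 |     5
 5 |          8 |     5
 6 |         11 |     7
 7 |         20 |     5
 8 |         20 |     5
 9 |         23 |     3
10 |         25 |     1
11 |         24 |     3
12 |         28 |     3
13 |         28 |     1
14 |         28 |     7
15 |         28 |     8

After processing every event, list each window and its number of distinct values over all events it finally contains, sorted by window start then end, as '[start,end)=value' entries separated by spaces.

i=0 t=1 v=4: → [1,7); WM=-2
i=1 t=1 v=5: → [1,7); WM=-2
i=2 t=3 v=2: → [1,9); WM=0
i=3 t=6 v=5: → [1,12); WM=3
i=4 t=7 v=5: → [1,13); WM=4
i=5 t=8 v=5: → [1,14); WM=5
i=6 t=11 v=7: → [1,17); WM=8
i=7 t=20 v=5: → [20,26); WM=17
i=8 t=20 v=5: → [20,26); WM=17
i=9 t=23 v=3: → [20,29); WM=20
i=10 t=25 v=1: → [20,31); WM=22
i=11 t=24 v=3: → [20,31); WM=22
i=12 t=28 v=3: → [20,34); WM=25
i=13 t=28 v=1: → [20,34); WM=25
i=14 t=28 v=7: → [20,34); WM=25
i=15 t=28 v=8: → [20,34); WM=25

[1,17)=4 [20,34)=5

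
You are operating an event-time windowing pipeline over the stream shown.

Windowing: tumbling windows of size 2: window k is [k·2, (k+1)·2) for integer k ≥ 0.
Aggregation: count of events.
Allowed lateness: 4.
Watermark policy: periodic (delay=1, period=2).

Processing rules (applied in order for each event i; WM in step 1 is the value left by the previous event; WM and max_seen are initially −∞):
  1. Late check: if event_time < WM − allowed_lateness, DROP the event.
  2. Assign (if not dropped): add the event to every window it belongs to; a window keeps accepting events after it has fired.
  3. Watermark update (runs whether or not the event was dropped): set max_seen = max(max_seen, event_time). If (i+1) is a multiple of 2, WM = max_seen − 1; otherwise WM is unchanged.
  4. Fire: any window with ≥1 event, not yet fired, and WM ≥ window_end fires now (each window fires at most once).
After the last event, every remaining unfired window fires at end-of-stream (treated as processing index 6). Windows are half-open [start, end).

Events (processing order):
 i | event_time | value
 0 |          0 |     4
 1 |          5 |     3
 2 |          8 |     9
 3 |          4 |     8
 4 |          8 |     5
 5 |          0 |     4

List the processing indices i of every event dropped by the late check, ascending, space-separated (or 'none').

5

i=0 t=0 v=4: → [0,2); WM=−∞
i=1 t=5 v=3: → [4,6); WM=4; [0,2) fires=1
i=2 t=8 v=9: → [8,10); WM=4
i=3 t=4 v=8: → [4,6); WM=7; [4,6) fires=2
i=4 t=8 v=5: → [8,10); WM=7
i=5 t=0 v=4: DROP (t<7-4); WM=7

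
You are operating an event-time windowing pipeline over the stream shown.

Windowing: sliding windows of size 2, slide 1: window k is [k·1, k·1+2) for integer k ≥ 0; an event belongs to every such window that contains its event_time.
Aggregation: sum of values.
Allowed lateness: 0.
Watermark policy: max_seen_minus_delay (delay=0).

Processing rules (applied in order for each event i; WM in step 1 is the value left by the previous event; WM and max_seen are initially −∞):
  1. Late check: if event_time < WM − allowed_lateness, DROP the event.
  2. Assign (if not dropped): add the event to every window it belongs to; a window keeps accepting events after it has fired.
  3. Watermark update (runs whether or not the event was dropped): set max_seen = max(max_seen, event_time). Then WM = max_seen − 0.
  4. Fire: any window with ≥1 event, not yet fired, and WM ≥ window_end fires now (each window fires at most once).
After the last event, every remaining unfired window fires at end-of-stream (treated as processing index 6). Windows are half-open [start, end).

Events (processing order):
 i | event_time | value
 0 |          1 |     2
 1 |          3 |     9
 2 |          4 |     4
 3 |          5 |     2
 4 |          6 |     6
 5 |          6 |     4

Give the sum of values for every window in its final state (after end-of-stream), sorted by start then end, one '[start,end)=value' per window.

i=0 t=1 v=2: → [1,3),[0,2); WM=1
i=1 t=3 v=9: → [3,5),[2,4); WM=3; [0,2) fires=2 [1,3) fires=2
i=2 t=4 v=4: → [4,6),[3,5); WM=4; [2,4) fires=9
i=3 t=5 v=2: → [5,7),[4,6); WM=5; [3,5) fires=13
i=4 t=6 v=6: → [6,8),[5,7); WM=6; [4,6) fires=6
i=5 t=6 v=4: → [6,8),[5,7); WM=6

[0,2)=2 [1,3)=2 [2,4)=9 [3,5)=13 [4,6)=6 [5,7)=12 [6,8)=10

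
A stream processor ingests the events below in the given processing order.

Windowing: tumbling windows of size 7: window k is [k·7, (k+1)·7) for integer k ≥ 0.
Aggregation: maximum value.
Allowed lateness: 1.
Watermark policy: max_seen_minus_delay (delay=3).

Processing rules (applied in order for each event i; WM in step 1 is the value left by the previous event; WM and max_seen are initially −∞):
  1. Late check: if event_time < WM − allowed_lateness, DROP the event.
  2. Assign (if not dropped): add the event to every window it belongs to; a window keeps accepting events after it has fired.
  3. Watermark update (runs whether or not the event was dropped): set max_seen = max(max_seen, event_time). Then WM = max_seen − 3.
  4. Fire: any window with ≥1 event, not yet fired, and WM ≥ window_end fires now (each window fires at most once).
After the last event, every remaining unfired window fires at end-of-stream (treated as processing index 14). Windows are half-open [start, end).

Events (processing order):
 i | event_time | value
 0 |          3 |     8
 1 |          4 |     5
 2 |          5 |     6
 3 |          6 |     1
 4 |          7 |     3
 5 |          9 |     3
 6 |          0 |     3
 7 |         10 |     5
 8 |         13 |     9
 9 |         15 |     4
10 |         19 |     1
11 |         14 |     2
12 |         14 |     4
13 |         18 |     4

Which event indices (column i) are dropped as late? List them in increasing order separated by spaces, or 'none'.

i=0 t=3 v=8: → [0,7); WM=0
i=1 t=4 v=5: → [0,7); WM=1
i=2 t=5 v=6: → [0,7); WM=2
i=3 t=6 v=1: → [0,7); WM=3
i=4 t=7 v=3: → [7,14); WM=4
i=5 t=9 v=3: → [7,14); WM=6
i=6 t=0 v=3: DROP (t<6-1); WM=6
i=7 t=10 v=5: → [7,14); WM=7; [0,7) fires=8
i=8 t=13 v=9: → [7,14); WM=10
i=9 t=15 v=4: → [14,21); WM=12
i=10 t=19 v=1: → [14,21); WM=16; [7,14) fires=9
i=11 t=14 v=2: DROP (t<16-1); WM=16
i=12 t=14 v=4: DROP (t<16-1); WM=16
i=13 t=18 v=4: → [14,21); WM=16

6 11 12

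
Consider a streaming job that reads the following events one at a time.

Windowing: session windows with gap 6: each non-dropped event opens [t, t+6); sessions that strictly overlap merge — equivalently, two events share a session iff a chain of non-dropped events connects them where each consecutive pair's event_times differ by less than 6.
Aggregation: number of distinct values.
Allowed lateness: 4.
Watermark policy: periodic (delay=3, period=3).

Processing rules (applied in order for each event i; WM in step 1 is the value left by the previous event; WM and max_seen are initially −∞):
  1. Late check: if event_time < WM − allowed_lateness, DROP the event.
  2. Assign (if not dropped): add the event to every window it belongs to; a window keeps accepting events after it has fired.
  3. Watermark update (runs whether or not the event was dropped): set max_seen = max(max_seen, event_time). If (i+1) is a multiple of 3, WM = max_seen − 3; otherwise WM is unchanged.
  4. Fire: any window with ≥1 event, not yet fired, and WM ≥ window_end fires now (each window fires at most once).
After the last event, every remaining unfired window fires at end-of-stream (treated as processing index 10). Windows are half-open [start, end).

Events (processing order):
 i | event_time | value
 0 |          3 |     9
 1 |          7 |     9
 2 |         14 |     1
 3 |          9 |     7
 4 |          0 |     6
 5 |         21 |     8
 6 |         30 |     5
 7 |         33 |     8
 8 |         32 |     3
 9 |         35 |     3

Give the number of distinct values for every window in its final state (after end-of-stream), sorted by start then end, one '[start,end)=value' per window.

[3,20)=3 [21,27)=1 [30,41)=3

i=0 t=3 v=9: → [3,9); WM=−∞
i=1 t=7 v=9: → [3,13); WM=−∞
i=2 t=14 v=1: → [14,20); WM=11
i=3 t=9 v=7: → [3,20); WM=11
i=4 t=0 v=6: DROP (t<11-4); WM=11
i=5 t=21 v=8: → [21,27); WM=18
i=6 t=30 v=5: → [30,36); WM=18
i=7 t=33 v=8: → [30,39); WM=18
i=8 t=32 v=3: → [30,39); WM=30
i=9 t=35 v=3: → [30,41); WM=30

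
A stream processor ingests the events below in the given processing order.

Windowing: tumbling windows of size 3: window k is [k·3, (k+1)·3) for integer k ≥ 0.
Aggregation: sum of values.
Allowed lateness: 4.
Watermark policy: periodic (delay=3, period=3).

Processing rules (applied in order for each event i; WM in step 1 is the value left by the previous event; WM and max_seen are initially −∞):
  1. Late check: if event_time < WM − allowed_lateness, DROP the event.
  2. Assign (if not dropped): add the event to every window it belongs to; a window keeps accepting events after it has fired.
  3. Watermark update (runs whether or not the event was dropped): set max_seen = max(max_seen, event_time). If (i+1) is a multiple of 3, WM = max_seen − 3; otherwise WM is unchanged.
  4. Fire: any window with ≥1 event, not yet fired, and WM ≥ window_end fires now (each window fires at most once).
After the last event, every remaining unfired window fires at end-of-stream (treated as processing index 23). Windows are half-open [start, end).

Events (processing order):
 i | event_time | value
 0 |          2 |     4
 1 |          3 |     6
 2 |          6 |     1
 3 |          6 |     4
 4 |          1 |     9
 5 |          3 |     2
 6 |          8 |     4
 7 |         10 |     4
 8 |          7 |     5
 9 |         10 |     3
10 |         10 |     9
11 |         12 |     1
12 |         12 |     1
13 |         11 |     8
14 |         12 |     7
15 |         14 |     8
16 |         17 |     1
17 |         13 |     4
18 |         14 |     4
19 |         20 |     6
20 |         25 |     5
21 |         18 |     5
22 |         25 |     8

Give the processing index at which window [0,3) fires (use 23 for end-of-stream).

2

i=0 t=2 v=4: → [0,3); WM=−∞
i=1 t=3 v=6: → [3,6); WM=−∞
i=2 t=6 v=1: → [6,9); WM=3; [0,3) fires=4
i=3 t=6 v=4: → [6,9); WM=3
i=4 t=1 v=9: → [0,3); WM=3
i=5 t=3 v=2: → [3,6); WM=3
i=6 t=8 v=4: → [6,9); WM=3
i=7 t=10 v=4: → [9,12); WM=3
i=8 t=7 v=5: → [6,9); WM=7; [3,6) fires=8
i=9 t=10 v=3: → [9,12); WM=7
i=10 t=10 v=9: → [9,12); WM=7
i=11 t=12 v=1: → [12,15); WM=9; [6,9) fires=14
i=12 t=12 v=1: → [12,15); WM=9
i=13 t=11 v=8: → [9,12); WM=9
i=14 t=12 v=7: → [12,15); WM=9
i=15 t=14 v=8: → [12,15); WM=9
i=16 t=17 v=1: → [15,18); WM=9
i=17 t=13 v=4: → [12,15); WM=14; [9,12) fires=24
i=18 t=14 v=4: → [12,15); WM=14
i=19 t=20 v=6: → [18,21); WM=14
i=20 t=25 v=5: → [24,27); WM=22; [12,15) fires=25 [15,18) fires=1 [18,21) fires=6
i=21 t=18 v=5: → [18,21); WM=22
i=22 t=25 v=8: → [24,27); WM=22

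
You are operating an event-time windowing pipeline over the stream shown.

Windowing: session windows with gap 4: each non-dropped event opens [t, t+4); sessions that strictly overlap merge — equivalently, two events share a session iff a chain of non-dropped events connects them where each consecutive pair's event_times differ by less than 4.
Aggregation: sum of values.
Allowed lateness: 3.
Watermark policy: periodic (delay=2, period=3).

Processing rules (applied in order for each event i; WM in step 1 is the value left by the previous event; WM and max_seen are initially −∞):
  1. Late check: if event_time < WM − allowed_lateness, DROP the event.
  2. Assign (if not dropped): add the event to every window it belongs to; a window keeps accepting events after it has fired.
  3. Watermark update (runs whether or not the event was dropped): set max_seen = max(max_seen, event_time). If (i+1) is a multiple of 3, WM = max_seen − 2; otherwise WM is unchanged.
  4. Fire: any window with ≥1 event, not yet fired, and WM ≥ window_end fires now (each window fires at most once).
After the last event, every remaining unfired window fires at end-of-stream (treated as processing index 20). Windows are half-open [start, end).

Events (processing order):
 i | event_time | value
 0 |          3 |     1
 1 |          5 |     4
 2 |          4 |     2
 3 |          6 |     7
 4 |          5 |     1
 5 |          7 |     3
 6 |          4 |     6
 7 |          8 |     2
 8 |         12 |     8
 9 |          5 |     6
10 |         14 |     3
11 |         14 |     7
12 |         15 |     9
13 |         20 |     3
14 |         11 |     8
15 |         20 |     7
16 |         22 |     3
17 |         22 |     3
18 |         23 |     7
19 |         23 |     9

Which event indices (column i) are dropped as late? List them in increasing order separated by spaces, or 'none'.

i=0 t=3 v=1: → [3,7); WM=−∞
i=1 t=5 v=4: → [3,9); WM=−∞
i=2 t=4 v=2: → [3,9); WM=3
i=3 t=6 v=7: → [3,10); WM=3
i=4 t=5 v=1: → [3,10); WM=3
i=5 t=7 v=3: → [3,11); WM=5
i=6 t=4 v=6: → [3,11); WM=5
i=7 t=8 v=2: → [3,12); WM=5
i=8 t=12 v=8: → [12,16); WM=10
i=9 t=5 v=6: DROP (t<10-3); WM=10
i=10 t=14 v=3: → [12,18); WM=10
i=11 t=14 v=7: → [12,18); WM=12
i=12 t=15 v=9: → [12,19); WM=12
i=13 t=20 v=3: → [20,24); WM=12
i=14 t=11 v=8: → [3,19); WM=18
i=15 t=20 v=7: → [20,24); WM=18
i=16 t=22 v=3: → [20,26); WM=18
i=17 t=22 v=3: → [20,26); WM=20
i=18 t=23 v=7: → [20,27); WM=20
i=19 t=23 v=9: → [20,27); WM=20

9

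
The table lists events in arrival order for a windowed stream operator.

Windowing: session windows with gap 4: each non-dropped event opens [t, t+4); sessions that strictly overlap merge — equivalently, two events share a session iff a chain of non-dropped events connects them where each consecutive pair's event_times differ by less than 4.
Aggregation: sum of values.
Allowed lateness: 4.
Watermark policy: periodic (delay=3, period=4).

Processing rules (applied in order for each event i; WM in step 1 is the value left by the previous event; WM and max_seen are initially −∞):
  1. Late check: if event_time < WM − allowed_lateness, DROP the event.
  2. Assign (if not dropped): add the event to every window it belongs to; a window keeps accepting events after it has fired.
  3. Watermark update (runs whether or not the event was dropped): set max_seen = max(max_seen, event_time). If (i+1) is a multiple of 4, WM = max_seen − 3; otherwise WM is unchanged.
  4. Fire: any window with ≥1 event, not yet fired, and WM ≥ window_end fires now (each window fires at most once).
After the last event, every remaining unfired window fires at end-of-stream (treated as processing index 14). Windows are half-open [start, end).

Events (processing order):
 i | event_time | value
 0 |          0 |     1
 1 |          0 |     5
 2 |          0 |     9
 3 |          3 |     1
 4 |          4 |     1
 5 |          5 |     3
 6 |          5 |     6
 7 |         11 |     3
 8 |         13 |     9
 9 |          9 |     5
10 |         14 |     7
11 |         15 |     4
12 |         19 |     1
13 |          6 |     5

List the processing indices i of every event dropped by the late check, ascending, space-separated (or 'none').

13

i=0 t=0 v=1: → [0,4); WM=−∞
i=1 t=0 v=5: → [0,4); WM=−∞
i=2 t=0 v=9: → [0,4); WM=−∞
i=3 t=3 v=1: → [0,7); WM=0
i=4 t=4 v=1: → [0,8); WM=0
i=5 t=5 v=3: → [0,9); WM=0
i=6 t=5 v=6: → [0,9); WM=0
i=7 t=11 v=3: → [11,15); WM=8
i=8 t=13 v=9: → [11,17); WM=8
i=9 t=9 v=5: → [9,17); WM=8
i=10 t=14 v=7: → [9,18); WM=8
i=11 t=15 v=4: → [9,19); WM=12
i=12 t=19 v=1: → [19,23); WM=12
i=13 t=6 v=5: DROP (t<12-4); WM=12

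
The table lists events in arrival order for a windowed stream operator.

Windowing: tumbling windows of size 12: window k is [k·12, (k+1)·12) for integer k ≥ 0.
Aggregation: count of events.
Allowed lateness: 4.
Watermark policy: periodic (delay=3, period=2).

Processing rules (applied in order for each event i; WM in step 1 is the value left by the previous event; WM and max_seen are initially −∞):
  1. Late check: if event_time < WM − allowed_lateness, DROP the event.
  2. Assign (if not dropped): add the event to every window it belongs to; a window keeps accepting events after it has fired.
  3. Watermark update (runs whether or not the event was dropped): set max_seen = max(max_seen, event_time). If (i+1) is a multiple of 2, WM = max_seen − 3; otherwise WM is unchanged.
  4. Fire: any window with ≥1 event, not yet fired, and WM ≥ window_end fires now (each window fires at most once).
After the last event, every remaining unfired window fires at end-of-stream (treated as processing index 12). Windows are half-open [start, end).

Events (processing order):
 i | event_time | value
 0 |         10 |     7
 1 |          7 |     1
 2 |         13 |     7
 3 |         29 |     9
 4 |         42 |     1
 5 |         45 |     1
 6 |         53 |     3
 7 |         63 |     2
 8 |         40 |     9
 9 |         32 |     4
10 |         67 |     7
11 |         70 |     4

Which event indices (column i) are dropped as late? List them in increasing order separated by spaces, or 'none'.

i=0 t=10 v=7: → [0,12); WM=−∞
i=1 t=7 v=1: → [0,12); WM=7
i=2 t=13 v=7: → [12,24); WM=7
i=3 t=29 v=9: → [24,36); WM=26; [0,12) fires=2 [12,24) fires=1
i=4 t=42 v=1: → [36,48); WM=26
i=5 t=45 v=1: → [36,48); WM=42; [24,36) fires=1
i=6 t=53 v=3: → [48,60); WM=42
i=7 t=63 v=2: → [60,72); WM=60; [36,48) fires=2 [48,60) fires=1
i=8 t=40 v=9: DROP (t<60-4); WM=60
i=9 t=32 v=4: DROP (t<60-4); WM=60
i=10 t=67 v=7: → [60,72); WM=60
i=11 t=70 v=4: → [60,72); WM=67

8 9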